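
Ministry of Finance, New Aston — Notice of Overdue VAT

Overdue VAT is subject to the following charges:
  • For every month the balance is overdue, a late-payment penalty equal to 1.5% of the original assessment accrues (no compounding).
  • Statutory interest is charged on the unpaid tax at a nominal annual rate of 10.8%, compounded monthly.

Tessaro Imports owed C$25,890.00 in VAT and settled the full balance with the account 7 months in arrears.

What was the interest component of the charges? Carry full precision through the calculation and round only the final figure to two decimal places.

C$1,675.78

Interest (10.8%/yr ÷ 12 = 0.9%/month): C$25,890.00 × ((1 + 0.009)^7 − 1) = C$1,675.7755…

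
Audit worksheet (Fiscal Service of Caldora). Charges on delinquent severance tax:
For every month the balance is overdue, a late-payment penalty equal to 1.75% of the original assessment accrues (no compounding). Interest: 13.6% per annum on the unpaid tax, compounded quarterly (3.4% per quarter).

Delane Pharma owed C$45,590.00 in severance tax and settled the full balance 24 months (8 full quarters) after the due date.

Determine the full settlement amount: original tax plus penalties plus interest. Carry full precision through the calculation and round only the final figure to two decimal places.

C$78,718.66

Late-payment penalty: 24 × 1.75% × C$45,590.00 = C$19,147.80
Interest: C$45,590.00 × ((1 + 0.034)^8 − 1) = C$45,590.00 × 0.3066652… = C$13,980.8644…
Total = C$45,590.00 + C$19,147.8000 + C$13,980.8644… = C$78,718.66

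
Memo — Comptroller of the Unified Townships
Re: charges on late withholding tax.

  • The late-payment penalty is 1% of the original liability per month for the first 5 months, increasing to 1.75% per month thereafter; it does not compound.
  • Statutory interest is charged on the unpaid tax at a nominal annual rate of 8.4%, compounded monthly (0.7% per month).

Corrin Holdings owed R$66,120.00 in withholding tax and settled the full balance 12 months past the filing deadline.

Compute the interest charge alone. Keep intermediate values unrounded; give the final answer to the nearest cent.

Interest: R$66,120.00 × ((1 + 0.007)^12 − 1) = R$66,120.00 × 0.0873107… = R$5,772.9810…

R$5,772.98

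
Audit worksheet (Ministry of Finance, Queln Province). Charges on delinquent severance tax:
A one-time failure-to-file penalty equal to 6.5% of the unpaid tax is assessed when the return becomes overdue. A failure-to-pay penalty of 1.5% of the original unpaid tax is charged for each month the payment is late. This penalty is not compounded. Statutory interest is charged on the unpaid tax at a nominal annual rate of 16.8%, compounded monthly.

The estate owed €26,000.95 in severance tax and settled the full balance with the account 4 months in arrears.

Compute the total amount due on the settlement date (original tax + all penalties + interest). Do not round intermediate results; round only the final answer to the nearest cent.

€30,737.99

Failure-to-file penalty: 6.5% × €26,000.95 = €1,690.06…
Failure-to-pay penalty = 1.5% × €26,000.95 × 4 mo = €1,560.06…
Interest (16.8%/yr ÷ 12 = 1.4%/month): €26,000.95 × ((1 + 0.014)^4 − 1) = €1,486.9167…
Total = €26,000.95 + €3,250.1188… + €1,486.9167… = €30,737.99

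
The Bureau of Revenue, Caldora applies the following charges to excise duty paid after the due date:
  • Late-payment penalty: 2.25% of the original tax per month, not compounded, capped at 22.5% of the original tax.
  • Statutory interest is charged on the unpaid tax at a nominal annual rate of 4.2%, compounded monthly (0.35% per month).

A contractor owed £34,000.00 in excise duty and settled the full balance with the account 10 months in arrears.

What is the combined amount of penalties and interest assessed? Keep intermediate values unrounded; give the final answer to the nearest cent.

Penalty (uncapped): 10 × 2.25% × £34,000.00 = £7,650.00; cap = 22.5% × £34,000.00 = £7,650.00 → penalty = £7,650.00
Interest: £34,000.00 × ((1 + 0.0035)^10 − 1) = £34,000.00 × 0.0355564… = £1,208.9185…
Penalties + interest = £7,650.0000 + £1,208.9185… = £8,858.92

£8,858.92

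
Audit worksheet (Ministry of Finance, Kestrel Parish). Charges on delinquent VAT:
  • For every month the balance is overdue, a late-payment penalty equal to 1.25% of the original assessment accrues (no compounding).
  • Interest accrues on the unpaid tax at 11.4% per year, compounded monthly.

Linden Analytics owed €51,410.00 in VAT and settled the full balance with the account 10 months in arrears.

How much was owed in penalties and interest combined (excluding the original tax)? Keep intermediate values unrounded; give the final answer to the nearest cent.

€11,524.37

Late-payment penalty: 10 × 1.25% × €51,410.00 = €6,426.25
Interest (11.4%/yr ÷ 12 = 0.95%/month): €51,410.00 × ((1 + 0.0095)^10 − 1) = €5,098.1171…
Penalties + interest = €6,426.2500 + €5,098.1171… = €11,524.37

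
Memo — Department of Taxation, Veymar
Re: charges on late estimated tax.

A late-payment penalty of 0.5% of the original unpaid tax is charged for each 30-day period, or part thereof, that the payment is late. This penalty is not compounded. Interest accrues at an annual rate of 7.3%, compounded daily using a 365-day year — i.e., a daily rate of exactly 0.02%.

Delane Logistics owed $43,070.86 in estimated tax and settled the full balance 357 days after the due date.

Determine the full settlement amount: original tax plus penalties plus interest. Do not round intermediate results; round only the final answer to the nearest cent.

Penalty periods: ⌈357/30⌉ = 12; penalty = 12 × 0.5% × $43,070.86 = $2,584.25…
Interest: $43,070.86 × ((1 + 0.0002)^357 − 1) = $43,070.86 × 0.07400308… = $3,187.3762…
Total = $43,070.86 + $2,584.2516 + $3,187.3762… = $48,842.49

$48,842.49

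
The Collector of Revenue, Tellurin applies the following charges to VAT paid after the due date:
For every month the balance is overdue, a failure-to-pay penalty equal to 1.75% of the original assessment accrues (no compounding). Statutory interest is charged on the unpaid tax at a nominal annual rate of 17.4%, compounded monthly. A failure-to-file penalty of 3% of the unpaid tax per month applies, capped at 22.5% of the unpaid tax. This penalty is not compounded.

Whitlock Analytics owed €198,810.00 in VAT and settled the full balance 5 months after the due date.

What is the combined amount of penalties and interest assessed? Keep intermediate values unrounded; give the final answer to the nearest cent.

€62,055.20

Failure-to-file: 5 × 3% × €198,810.00 = €29,821.50 (under the 22.5% cap)
Failure-to-pay penalty: 5 × 1.75% × €198,810.00 = €17,395.88…
Interest (17.4%/yr ÷ 12 = 1.45%/month): €198,810.00 × ((1 + 0.0145)^5 − 1) = €14,837.8281…
Penalties + interest = €47,217.3750 + €14,837.8281… = €62,055.20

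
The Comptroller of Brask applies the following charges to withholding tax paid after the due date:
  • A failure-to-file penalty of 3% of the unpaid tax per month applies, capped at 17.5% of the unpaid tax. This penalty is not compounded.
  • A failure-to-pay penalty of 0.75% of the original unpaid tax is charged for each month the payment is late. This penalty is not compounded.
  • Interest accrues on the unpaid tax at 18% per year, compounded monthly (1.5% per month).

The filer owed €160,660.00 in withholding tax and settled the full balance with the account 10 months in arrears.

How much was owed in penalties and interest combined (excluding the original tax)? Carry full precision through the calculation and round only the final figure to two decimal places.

Failure-to-file: 10 × 3% × €160,660.00 = €48,198.00, capped at 17.5% × €160,660.00 = €28,115.50
Failure-to-pay penalty: 10 × 0.75% × €160,660.00 = €12,049.50
Interest: €160,660.00 × ((1 + 0.015)^10 − 1) = €160,660.00 × 0.1605408… = €25,792.4889…
Penalties + interest = €40,165.0000 + €25,792.4889… = €65,957.49

€65,957.49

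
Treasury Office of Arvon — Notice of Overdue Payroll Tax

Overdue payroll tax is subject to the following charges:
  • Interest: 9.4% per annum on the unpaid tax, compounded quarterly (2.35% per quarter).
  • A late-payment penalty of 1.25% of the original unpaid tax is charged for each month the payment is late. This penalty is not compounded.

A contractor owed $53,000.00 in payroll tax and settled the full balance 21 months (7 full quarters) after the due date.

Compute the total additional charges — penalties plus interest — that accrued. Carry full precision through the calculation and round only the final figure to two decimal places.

$23,270.30

Late-payment penalty = 1.25% × $53,000.00 × 21 mo = $13,912.50
Interest: $53,000.00 × ((1 + 0.0235)^7 − 1) = $53,000.00 × 0.1765623… = $9,357.8020…
Penalties + interest = $13,912.5000 + $9,357.8020… = $23,270.30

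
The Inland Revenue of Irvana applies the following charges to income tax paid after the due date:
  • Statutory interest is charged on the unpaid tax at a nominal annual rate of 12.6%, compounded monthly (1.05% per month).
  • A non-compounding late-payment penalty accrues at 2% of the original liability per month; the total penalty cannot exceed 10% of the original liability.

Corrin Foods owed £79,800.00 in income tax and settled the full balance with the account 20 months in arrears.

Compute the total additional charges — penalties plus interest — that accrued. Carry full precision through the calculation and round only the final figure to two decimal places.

Penalty (uncapped): 20 × 2% × £79,800.00 = £31,920.00; cap = 10% × £79,800.00 = £7,980.00 → penalty = £7,980.00
Interest: £79,800.00 × ((1 + 0.0105)^20 − 1) = £79,800.00 × 0.2323281… = £18,539.7836…
Penalties + interest = £7,980.0000 + £18,539.7836… = £26,519.78

£26,519.78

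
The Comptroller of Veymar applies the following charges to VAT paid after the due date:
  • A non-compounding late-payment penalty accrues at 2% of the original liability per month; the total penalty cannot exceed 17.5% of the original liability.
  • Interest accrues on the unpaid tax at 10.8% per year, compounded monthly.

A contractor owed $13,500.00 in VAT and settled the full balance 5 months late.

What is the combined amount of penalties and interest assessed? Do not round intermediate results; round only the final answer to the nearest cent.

Penalty: 5 × 2% × $13,500.00 = $1,350.00 (below the 17.5% cap of $2,362.50)
Interest (10.8%/yr ÷ 12 = 0.9%/month): $13,500.00 × ((1 + 0.009)^5 − 1) = $618.5339…
Penalties + interest = $1,350.0000 + $618.5339… = $1,968.53

$1,968.53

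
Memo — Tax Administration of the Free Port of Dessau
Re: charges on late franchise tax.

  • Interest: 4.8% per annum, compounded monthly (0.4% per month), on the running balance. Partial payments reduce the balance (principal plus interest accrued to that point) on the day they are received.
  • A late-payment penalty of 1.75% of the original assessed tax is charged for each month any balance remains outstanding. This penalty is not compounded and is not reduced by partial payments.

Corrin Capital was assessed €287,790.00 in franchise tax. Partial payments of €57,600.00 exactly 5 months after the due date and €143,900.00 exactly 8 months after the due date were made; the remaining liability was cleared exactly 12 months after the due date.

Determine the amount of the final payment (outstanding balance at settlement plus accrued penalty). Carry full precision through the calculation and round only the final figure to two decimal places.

€156,899.28

Balance at month 5: €287,790.0000 × (1 + 0.004)^5 = €293,592.0310…
After €57,600.00 payment: €293,592.0310… − €57,600.00 = €235,992.0310…
Balance at month 8: €235,992.0310… × (1 + 0.004)^3 = €238,835.2780…
After €143,900.00 payment: €238,835.2780… − €143,900.00 = €94,935.2780…
Balance at month 12: €94,935.2780… × (1 + 0.004)^4 = €96,463.3806…
Penalty: 12 × 1.75% × €287,790.00 = €60,435.90
Final settlement = outstanding balance + penalty = €96,463.3806… + €60,435.90 = €156,899.28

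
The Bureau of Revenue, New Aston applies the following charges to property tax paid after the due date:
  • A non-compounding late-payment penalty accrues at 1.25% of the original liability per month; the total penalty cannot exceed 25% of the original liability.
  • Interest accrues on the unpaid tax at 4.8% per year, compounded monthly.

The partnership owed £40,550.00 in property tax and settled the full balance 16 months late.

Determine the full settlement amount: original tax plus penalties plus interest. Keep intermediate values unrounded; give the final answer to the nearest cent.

Penalty: 16 × 1.25% × £40,550.00 = £8,110.00 (below the 25% cap of £10,137.50)
Interest (4.8%/yr ÷ 12 = 0.4%/month): £40,550.00 × ((1 + 0.004)^16 − 1) = £2,674.5284…
Total = £40,550.00 + £8,110.0000 + £2,674.5284… = £51,334.53

£51,334.53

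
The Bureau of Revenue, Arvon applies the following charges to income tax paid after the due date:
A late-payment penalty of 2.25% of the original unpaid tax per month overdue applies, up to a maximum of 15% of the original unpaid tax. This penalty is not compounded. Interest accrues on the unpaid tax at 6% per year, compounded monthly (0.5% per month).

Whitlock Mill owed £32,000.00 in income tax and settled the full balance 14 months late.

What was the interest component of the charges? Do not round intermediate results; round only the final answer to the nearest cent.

Interest: £32,000.00 × ((1 + 0.005)^14 − 1) = £32,000.00 × 0.0723211… = £2,314.2762…

£2,314.28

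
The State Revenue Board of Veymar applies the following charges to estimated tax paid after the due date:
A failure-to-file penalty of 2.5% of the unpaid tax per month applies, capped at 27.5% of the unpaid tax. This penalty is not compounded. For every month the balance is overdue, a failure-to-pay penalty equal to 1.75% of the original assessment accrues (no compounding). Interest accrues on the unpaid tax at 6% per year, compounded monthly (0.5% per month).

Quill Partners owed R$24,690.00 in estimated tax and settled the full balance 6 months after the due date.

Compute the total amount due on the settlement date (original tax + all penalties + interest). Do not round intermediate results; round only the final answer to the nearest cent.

Failure-to-file: 6 × 2.5% × R$24,690.00 = R$3,703.50 (under the 27.5% cap)
Failure-to-pay penalty = 1.75% × R$24,690.00 × 6 mo = R$2,592.45
Interest: R$24,690.00 × ((1 + 0.005)^6 − 1) = R$24,690.00 × 0.0303775… = R$750.0207…
Total = R$24,690.00 + R$6,295.9500 + R$750.0207… = R$31,735.97

R$31,735.97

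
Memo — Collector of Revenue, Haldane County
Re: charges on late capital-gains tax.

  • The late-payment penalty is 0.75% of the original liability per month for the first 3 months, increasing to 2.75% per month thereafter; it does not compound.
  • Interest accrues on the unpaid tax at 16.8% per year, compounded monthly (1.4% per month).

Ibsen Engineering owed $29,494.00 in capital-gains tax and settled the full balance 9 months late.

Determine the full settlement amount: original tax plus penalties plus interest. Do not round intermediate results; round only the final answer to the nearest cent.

Penalty, months 1–3: 3 × 0.75% × $29,494.00 = $663.62…
Penalty, months 4–9: 6 × 2.75% × $29,494.00 = $4,866.51
Interest: $29,494.00 × ((1 + 0.014)^9 − 1) = $29,494.00 × 0.1332914… = $3,931.2967…
Total = $29,494.00 + $5,530.1250 + $3,931.2967… = $38,955.42

$38,955.42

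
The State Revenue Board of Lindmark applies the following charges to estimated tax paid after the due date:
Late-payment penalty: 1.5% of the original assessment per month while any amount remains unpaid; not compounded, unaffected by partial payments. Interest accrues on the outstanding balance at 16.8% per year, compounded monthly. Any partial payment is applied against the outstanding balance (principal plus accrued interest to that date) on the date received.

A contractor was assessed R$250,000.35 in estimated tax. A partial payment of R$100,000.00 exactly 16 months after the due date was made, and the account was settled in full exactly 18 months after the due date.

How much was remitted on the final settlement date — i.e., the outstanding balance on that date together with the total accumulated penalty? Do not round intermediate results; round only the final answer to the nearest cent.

R$285,768.30

Monthly rate = 16.8% ÷ 12 = 1.4%
Balance at month 16: R$250,000.3500 × (1 + 0.014)^16 = R$312,282.6792…
After R$100,000.00 payment: R$312,282.6792… − R$100,000.00 = R$212,282.6792…
Balance at month 18: R$212,282.6792… × (1 + 0.014)^2 = R$218,268.2016…
Penalty: 18 × 1.5% × R$250,000.35 = R$67,500.09…
Final settlement = outstanding balance + penalty = R$218,268.2016… + R$67,500.09… = R$285,768.30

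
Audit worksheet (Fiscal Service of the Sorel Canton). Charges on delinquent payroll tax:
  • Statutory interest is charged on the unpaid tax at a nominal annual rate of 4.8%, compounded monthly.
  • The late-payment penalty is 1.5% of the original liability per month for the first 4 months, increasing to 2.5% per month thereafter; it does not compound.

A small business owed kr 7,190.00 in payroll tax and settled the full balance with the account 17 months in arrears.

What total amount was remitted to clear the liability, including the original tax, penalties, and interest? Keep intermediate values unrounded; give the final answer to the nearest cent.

kr 10,463.03

Penalty, months 1–4: 4 × 1.5% × kr 7,190.00 = kr 431.40
Penalty, months 5–17: 13 × 2.5% × kr 7,190.00 = kr 2,336.75
Interest (4.8%/yr ÷ 12 = 0.4%/month): kr 7,190.00 × ((1 + 0.004)^17 − 1) = kr 504.8828…
Total = kr 7,190.00 + kr 2,768.1500 + kr 504.8828… = kr 10,463.03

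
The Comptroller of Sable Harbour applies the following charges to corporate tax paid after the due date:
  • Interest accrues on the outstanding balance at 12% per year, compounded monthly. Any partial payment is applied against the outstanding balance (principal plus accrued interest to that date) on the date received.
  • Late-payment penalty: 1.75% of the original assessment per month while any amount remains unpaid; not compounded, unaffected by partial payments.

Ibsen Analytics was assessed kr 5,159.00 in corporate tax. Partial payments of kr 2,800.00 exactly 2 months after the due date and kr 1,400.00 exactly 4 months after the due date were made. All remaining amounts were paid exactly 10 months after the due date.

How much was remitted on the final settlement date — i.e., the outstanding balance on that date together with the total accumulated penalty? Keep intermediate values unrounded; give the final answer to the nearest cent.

kr 2,083.44

Monthly rate = 12% ÷ 12 = 1%
Balance at month 2: kr 5,159.0000 × (1 + 0.01)^2 = kr 5,262.6959
After kr 2,800.00 payment: kr 5,262.6959 − kr 2,800.00 = kr 2,462.6959
Balance at month 4: kr 2,462.6959 × (1 + 0.01)^2 = kr 2,512.1961…
After kr 1,400.00 payment: kr 2,512.1961… − kr 1,400.00 = kr 1,112.1961…
Balance at month 10: kr 1,112.1961… × (1 + 0.01)^6 = kr 1,180.6186…
Penalty: 10 × 1.75% × kr 5,159.00 = kr 902.83…
Final settlement = outstanding balance + penalty = kr 1,180.6186… + kr 902.83… = kr 2,083.44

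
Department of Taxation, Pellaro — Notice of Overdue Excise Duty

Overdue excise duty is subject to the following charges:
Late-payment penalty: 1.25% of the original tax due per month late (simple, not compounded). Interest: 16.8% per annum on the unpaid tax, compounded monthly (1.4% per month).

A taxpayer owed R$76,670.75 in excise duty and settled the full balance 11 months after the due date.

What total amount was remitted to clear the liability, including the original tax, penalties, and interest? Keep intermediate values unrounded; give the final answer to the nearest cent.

R$99,882.49

Late-payment penalty = 1.25% × R$76,670.75 × 11 mo = R$10,542.23…
Interest: R$76,670.75 × ((1 + 0.014)^11 − 1) = R$76,670.75 × 0.1652457… = R$12,669.5109…
Total = R$76,670.75 + R$10,542.2281… + R$12,669.5109… = R$99,882.49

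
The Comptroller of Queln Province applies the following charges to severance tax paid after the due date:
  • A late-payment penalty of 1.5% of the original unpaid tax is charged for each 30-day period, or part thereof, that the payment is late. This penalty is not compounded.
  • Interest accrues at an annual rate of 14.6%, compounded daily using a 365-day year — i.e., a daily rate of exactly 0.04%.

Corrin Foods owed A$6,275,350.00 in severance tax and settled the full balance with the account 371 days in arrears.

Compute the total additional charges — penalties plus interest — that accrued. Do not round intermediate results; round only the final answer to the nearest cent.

Penalty periods: ⌈371/30⌉ = 13; penalty = 13 × 1.5% × A$6,275,350.00 = A$1,223,693.25
Interest: A$6,275,350.00 × ((1 + 0.0004)^371 − 1) = A$6,275,350.00 × 0.15994238… = A$1,003,694.3884…
Penalties + interest = A$1,223,693.2500 + A$1,003,694.3884… = A$2,227,387.64

A$2,227,387.64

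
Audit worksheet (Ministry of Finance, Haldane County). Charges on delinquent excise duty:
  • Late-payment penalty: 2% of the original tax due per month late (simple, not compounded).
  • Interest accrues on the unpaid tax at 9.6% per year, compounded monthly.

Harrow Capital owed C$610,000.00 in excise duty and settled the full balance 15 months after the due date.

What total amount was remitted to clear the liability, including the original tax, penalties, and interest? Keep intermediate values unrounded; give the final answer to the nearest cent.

Late-payment penalty: 15 × 2% × C$610,000.00 = C$183,000.00
Interest (9.6%/yr ÷ 12 = 0.8%/month): C$610,000.00 × ((1 + 0.008)^15 − 1) = C$77,444.7770…
Total = C$610,000.00 + C$183,000.0000 + C$77,444.7770… = C$870,444.78

C$870,444.78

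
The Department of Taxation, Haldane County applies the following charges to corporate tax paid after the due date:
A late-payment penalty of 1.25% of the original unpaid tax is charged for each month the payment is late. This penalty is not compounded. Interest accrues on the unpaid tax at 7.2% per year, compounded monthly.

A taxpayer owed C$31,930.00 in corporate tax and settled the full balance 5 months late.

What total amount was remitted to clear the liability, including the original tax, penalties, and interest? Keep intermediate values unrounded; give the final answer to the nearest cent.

Late-payment penalty = 1.25% × C$31,930.00 × 5 mo = C$1,995.63…
Interest (7.2%/yr ÷ 12 = 0.6%/month): C$31,930.00 × ((1 + 0.006)^5 − 1) = C$969.4640…
Total = C$31,930.00 + C$1,995.6250 + C$969.4640… = C$34,895.09

C$34,895.09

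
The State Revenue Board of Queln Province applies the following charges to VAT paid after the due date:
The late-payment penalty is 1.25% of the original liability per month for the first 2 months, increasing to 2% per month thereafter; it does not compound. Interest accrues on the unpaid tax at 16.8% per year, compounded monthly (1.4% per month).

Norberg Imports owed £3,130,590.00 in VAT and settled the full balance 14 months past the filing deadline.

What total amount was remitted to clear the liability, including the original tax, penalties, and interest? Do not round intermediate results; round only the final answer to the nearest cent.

£4,632,879.90

Penalty, months 1–2: 2 × 1.25% × £3,130,590.00 = £78,264.75
Penalty, months 3–14: 12 × 2% × £3,130,590.00 = £751,341.60
Interest: £3,130,590.00 × ((1 + 0.014)^14 − 1) = £3,130,590.00 × 0.2148744… = £672,683.5543…
Total = £3,130,590.00 + £829,606.3500 + £672,683.5543… = £4,632,879.90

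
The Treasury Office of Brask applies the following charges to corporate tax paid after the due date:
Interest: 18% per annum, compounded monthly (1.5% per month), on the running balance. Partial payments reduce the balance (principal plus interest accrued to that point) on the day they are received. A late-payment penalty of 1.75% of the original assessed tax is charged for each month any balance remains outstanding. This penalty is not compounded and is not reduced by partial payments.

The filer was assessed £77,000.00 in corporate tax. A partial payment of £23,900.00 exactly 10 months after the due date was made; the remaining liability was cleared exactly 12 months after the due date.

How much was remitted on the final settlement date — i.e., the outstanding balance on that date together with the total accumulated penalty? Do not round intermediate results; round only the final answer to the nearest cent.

Balance at month 10: £77,000.0000 × (1 + 0.015)^10 = £89,361.6435…
After £23,900.00 payment: £89,361.6435… − £23,900.00 = £65,461.6435…
Balance at month 12: £65,461.6435… × (1 + 0.015)^2 = £67,440.2217…
Penalty: 12 × 1.75% × £77,000.00 = £16,170.00
Final settlement = outstanding balance + penalty = £67,440.2217… + £16,170.00 = £83,610.22

£83,610.22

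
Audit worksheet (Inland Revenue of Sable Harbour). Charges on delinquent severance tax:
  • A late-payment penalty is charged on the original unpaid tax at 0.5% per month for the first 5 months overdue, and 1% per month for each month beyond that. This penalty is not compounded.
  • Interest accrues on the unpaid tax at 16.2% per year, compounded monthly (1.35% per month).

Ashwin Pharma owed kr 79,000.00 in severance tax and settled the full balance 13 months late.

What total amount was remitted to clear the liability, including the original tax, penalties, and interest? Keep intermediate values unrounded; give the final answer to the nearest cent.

kr 102,340.04

Penalty, months 1–5: 5 × 0.5% × kr 79,000.00 = kr 1,975.00
Penalty, months 6–13: 8 × 1% × kr 79,000.00 = kr 6,320.00
Interest: kr 79,000.00 × ((1 + 0.0135)^13 − 1) = kr 79,000.00 × 0.1904435… = kr 15,045.0368…
Total = kr 79,000.00 + kr 8,295.0000 + kr 15,045.0368… = kr 102,340.04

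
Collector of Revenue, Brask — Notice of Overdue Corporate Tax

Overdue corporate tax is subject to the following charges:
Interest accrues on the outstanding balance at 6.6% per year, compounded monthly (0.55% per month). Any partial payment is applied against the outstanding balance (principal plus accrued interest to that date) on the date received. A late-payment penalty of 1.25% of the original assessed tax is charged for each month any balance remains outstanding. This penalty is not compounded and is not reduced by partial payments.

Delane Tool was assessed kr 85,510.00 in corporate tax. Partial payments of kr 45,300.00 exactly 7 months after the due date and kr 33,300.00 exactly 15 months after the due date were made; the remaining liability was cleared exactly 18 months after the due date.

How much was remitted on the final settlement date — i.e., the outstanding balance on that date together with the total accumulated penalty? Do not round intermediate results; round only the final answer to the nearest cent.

Balance at month 7: kr 85,510.0000 × (1 + 0.0055)^7 = kr 88,856.9559…
After kr 45,300.00 payment: kr 88,856.9559… − kr 45,300.00 = kr 43,556.9559…
Balance at month 15: kr 43,556.9559… × (1 + 0.0055)^8 = kr 45,510.7633…
After kr 33,300.00 payment: kr 45,510.7633… − kr 33,300.00 = kr 12,210.7633…
Balance at month 18: kr 12,210.7633… × (1 + 0.0055)^3 = kr 12,413.3511…
Penalty: 18 × 1.25% × kr 85,510.00 = kr 19,239.75
Final settlement = outstanding balance + penalty = kr 12,413.3511… + kr 19,239.75 = kr 31,653.10

kr 31,653.10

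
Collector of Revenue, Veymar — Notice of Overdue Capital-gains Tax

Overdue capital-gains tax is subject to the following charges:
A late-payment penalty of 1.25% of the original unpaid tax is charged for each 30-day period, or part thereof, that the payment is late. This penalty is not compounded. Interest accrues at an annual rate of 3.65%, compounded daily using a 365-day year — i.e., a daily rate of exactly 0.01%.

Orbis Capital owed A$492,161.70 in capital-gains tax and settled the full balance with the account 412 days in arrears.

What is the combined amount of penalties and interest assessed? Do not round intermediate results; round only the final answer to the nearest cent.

A$106,827.81

Penalty periods: ⌈412/30⌉ = 14; penalty = 14 × 1.25% × A$492,161.70 = A$86,128.30…
Interest: A$492,161.70 × ((1 + 0.0001)^412 − 1) = A$492,161.70 × 0.04205835… = A$20,699.5092…
Penalties + interest = A$86,128.2975 + A$20,699.5092… = A$106,827.81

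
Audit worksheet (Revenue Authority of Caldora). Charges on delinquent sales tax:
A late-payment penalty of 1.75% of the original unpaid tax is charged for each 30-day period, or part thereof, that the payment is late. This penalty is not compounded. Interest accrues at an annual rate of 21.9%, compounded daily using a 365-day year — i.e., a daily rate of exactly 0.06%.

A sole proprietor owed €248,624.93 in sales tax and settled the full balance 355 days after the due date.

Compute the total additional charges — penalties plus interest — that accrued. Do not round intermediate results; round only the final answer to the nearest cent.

€111,211.33

Penalty periods: ⌈355/30⌉ = 12; penalty = 12 × 1.75% × €248,624.93 = €52,211.24…
Interest: €248,624.93 × ((1 + 0.0006)^355 − 1) = €248,624.93 × 0.23730562… = €59,000.0923…
Penalties + interest = €52,211.2353 + €59,000.0923… = €111,211.33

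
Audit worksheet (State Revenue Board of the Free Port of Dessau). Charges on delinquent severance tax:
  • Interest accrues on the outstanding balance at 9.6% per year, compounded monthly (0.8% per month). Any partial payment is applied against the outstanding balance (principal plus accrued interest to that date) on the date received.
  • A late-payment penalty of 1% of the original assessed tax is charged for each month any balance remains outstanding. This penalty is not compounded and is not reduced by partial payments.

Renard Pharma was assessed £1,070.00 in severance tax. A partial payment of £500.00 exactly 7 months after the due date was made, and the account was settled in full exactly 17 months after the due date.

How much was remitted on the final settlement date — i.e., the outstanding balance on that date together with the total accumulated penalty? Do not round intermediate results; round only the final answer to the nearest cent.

Balance at month 7: £1,070.0000 × (1 + 0.008)^7 = £1,131.3774…
After £500.00 payment: £1,131.3774… − £500.00 = £631.3774…
Balance at month 17: £631.3774… × (1 + 0.008)^10 = £683.7453…
Penalty: 17 × 1% × £1,070.00 = £181.90
Final settlement = outstanding balance + penalty = £683.7453… + £181.90 = £865.65

£865.65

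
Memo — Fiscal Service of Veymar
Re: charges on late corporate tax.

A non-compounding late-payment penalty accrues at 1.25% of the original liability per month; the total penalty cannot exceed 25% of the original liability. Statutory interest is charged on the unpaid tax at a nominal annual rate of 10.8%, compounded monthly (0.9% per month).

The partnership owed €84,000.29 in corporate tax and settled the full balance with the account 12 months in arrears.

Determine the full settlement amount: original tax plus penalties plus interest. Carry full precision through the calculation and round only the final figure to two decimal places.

€106,135.18

Penalty: 12 × 1.25% × €84,000.29 = €12,600.04… (below the 25% cap of €21,000.07…)
Interest: €84,000.29 × ((1 + 0.009)^12 − 1) = €84,000.29 × 0.1135097… = €9,534.8456…
Total = €84,000.29 + €12,600.0435 + €9,534.8456… = €106,135.18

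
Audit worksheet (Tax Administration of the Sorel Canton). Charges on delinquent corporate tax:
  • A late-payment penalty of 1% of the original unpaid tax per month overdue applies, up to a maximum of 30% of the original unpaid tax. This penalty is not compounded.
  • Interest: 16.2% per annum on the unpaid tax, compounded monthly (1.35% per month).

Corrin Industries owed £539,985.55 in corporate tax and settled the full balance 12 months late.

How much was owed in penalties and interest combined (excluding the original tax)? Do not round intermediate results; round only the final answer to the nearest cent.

£159,072.50

Penalty: 12 × 1% × £539,985.55 = £64,798.27… (below the 30% cap of £161,995.67…)
Interest: £539,985.55 × ((1 + 0.0135)^12 − 1) = £539,985.55 × 0.1745866… = £94,274.2330…
Penalties + interest = £64,798.2660 + £94,274.2330… = £159,072.50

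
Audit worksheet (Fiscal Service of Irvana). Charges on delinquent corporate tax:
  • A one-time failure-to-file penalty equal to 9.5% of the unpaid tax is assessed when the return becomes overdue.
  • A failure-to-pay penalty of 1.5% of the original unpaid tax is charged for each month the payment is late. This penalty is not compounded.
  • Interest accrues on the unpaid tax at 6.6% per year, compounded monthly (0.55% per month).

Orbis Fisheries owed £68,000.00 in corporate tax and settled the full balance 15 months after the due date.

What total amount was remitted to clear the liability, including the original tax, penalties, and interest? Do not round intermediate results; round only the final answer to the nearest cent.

£95,591.22

Failure-to-file penalty: 9.5% × £68,000.00 = £6,460.00
Failure-to-pay penalty: 15 × 1.5% × £68,000.00 = £15,300.00
Interest: £68,000.00 × ((1 + 0.0055)^15 − 1) = £68,000.00 × 0.0857532… = £5,831.2186…
Total = £68,000.00 + £21,760.0000 + £5,831.2186… = £95,591.22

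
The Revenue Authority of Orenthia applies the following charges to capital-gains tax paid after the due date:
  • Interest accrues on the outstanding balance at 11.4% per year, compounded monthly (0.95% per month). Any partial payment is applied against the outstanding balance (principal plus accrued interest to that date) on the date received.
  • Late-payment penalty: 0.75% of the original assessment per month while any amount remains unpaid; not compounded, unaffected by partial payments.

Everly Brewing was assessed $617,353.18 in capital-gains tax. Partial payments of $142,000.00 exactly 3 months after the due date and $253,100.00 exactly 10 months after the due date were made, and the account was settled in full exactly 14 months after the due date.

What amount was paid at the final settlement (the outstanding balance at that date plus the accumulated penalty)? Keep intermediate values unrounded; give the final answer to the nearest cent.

$349,131.15

Balance at month 3: $617,353.1800 × (1 + 0.0095)^3 = $635,115.4233…
After $142,000.00 payment: $635,115.4233… − $142,000.00 = $493,115.4233…
Balance at month 10: $493,115.4233… × (1 + 0.0095)^7 = $526,857.1148…
After $253,100.00 payment: $526,857.1148… − $253,100.00 = $273,757.1148…
Balance at month 14: $273,757.1148… × (1 + 0.0095)^4 = $284,309.0657…
Penalty: 14 × 0.75% × $617,353.18 = $64,822.08…
Final settlement = outstanding balance + penalty = $284,309.0657… + $64,822.08… = $349,131.15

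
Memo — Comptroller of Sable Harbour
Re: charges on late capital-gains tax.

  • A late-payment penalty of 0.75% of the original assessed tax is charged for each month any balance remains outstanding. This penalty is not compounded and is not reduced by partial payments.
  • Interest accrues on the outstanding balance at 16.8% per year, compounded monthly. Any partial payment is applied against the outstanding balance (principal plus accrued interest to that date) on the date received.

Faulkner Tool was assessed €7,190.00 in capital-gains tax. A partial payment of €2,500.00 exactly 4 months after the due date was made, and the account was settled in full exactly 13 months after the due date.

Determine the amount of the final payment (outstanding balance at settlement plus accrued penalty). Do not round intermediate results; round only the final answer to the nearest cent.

€6,482.14

Monthly rate = 16.8% ÷ 12 = 1.4%
Balance at month 4: €7,190.0000 × (1 + 0.014)^4 = €7,601.1746…
After €2,500.00 payment: €7,601.1746… − €2,500.00 = €5,101.1746…
Balance at month 13: €5,101.1746… × (1 + 0.014)^9 = €5,781.1174…
Penalty: 13 × 0.75% × €7,190.00 = €701.03…
Final settlement = outstanding balance + penalty = €5,781.1174… + €701.03… = €6,482.14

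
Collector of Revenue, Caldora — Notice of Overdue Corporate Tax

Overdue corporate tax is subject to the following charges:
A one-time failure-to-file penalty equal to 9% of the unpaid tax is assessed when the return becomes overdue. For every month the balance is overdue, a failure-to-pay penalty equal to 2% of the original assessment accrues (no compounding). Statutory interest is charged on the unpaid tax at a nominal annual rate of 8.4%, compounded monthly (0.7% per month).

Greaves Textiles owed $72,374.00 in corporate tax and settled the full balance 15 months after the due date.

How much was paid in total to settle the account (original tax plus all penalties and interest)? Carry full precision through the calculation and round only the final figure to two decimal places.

Failure-to-file penalty: 9% × $72,374.00 = $6,513.66
Failure-to-pay penalty = 2% × $72,374.00 × 15 mo = $21,712.20
Interest: $72,374.00 × ((1 + 0.007)^15 − 1) = $72,374.00 × 0.1103044… = $7,983.1702…
Total = $72,374.00 + $28,225.8600 + $7,983.1702… = $108,583.03

$108,583.03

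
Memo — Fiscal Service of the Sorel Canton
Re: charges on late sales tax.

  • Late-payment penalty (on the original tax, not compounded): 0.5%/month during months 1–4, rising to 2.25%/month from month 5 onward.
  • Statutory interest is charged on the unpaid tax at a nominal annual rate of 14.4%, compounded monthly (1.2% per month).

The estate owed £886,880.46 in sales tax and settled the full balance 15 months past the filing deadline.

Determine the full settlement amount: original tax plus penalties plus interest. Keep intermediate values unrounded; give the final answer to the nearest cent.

Penalty, months 1–4: 4 × 0.5% × £886,880.46 = £17,737.61…
Penalty, months 5–15: 11 × 2.25% × £886,880.46 = £219,502.91…
Interest: £886,880.46 × ((1 + 0.012)^15 − 1) = £886,880.46 × 0.1959353… = £173,771.1953…
Total = £886,880.46 + £237,240.5231… + £173,771.1953… = £1,297,892.18

£1,297,892.18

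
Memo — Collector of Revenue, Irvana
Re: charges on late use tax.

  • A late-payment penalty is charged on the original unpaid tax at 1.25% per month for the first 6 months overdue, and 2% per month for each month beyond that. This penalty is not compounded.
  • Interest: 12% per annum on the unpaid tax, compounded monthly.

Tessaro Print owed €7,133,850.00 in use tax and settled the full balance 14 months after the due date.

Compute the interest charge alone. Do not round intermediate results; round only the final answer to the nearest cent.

Interest (12%/yr ÷ 12 = 1%/month): €7,133,850.00 × ((1 + 0.01)^14 − 1) = €1,066,326.6161…

€1,066,326.62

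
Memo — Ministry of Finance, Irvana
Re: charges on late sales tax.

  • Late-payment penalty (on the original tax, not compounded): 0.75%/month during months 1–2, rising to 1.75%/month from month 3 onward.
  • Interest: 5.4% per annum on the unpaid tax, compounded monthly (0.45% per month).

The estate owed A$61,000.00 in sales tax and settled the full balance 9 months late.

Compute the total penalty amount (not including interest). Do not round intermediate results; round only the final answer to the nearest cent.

Penalty, months 1–2: 2 × 0.75% × A$61,000.00 = A$915.00
Penalty, months 3–9: 7 × 1.75% × A$61,000.00 = A$7,472.50
Total penalty = A$915.00 + A$7,472.50 = A$8,387.50

A$8,387.50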